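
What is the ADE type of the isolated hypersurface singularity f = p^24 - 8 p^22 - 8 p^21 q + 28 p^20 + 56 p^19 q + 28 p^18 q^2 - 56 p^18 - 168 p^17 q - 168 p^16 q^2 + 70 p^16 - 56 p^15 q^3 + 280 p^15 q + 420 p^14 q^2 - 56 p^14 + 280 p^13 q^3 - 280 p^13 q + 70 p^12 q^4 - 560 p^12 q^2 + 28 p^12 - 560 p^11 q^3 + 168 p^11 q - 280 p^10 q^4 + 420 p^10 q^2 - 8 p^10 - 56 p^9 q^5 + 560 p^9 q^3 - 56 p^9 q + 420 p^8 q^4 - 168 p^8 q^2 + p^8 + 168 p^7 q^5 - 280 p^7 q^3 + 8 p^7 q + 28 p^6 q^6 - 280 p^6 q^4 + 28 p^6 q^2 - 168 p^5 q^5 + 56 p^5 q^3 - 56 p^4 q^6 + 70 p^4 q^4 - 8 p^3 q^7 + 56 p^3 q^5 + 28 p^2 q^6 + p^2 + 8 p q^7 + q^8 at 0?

The Hessian of f at 0 is [[2, 0], [0, 0]] with rank 1, so corank 1. A Groebner basis of the Jacobian ideal J(f) in C{p,q} is {q^7, p}; counting standard monomials gives mu = 7. Corank 1: A-series; mu = 7 gives A_7.

A7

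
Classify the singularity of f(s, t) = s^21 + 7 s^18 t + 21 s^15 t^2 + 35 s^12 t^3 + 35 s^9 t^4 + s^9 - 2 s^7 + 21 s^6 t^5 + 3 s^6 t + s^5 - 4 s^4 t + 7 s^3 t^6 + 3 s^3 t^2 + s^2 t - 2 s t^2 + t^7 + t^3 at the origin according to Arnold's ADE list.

D_{8}

The Hessian of f at 0 has rank 0. Corank 2; j^3 = t*(s - t)^2 has shape L^2 M (L != M), so D-series; mu = 8 gives D_8.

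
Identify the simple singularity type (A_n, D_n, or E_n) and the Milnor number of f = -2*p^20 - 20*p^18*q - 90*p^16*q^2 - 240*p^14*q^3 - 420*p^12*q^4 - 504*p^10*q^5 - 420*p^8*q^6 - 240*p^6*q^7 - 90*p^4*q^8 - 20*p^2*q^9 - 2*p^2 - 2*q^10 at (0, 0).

The Hessian of f at 0 has rank 1. Corank 1: A-series; mu = 9 gives A_9.

Type A_9, Milnor number mu = 9.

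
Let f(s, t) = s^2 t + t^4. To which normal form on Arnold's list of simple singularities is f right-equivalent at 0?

The Hessian of f at 0 is [[0, 0], [0, 0]] with rank 0, so corank 2. A Groebner basis of the Jacobian ideal J(f) in C{s,t} is {s^3, s^2/4 + t^3, s*t}; counting standard monomials gives mu = 5. Corank 2; j^3 = s^2*t has shape L^2 M (L != M), so D-series; mu = 5 gives D_5.

D5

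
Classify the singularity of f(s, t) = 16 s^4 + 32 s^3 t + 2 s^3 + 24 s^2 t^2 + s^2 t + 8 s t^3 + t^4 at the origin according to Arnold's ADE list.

D_{5}

The Hessian of f at 0 is [[0, 0], [0, 0]] with rank 0, so corank 2. A Groebner basis of the Jacobian ideal J(f) in C{s,t} is {s*t^2, -s*t/8 + t^3, s^2 + s*t/2}; counting standard monomials gives mu = 5. Corank 2; j^3 = s^2*(2*s + t) has shape L^2 M (L != M), so D-series; mu = 5 gives D_5.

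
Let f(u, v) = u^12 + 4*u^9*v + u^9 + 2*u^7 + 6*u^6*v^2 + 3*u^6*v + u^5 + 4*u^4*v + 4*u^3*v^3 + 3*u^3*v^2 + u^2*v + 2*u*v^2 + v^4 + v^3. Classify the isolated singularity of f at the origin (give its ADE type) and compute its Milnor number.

The Hessian of f at 0 has rank 0. Corank 2; j^3 = v*(u + v)^2 has shape L^2 M (L != M), so D-series; mu = 5 gives D_5.

Type D5, Milnor number mu = 5.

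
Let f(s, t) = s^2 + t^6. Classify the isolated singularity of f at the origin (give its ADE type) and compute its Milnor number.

Type A5, Milnor number mu = 5.

The Hessian of f at 0 is [[2, 0], [0, 0]] with rank 1, so corank 1. A Groebner basis of the Jacobian ideal J(f) in C{s,t} is {t^5, s}; counting standard monomials gives mu = 5. Corank 1: A-series; mu = 5 gives A_5.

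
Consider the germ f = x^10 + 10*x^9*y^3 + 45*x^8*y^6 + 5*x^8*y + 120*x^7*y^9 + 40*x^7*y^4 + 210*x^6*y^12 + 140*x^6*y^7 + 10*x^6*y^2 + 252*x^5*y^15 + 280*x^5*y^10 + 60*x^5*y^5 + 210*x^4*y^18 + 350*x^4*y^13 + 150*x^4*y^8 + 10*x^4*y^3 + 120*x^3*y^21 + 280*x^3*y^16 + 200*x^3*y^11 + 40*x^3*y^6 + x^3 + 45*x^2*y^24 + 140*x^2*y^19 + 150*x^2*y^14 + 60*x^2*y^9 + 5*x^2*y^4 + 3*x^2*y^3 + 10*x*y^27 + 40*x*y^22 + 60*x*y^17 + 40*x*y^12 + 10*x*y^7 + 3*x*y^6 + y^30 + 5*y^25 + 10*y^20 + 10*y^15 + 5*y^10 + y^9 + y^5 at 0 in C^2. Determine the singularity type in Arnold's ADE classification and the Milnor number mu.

Type E8, Milnor number mu = 8.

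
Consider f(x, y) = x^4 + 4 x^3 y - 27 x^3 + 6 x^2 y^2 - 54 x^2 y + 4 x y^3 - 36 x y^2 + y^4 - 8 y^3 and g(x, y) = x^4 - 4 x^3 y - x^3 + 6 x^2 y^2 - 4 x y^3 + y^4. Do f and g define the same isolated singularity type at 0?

Yes.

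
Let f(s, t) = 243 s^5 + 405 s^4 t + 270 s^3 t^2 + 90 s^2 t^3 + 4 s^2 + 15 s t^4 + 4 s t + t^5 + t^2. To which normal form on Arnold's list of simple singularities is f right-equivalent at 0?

A_{4}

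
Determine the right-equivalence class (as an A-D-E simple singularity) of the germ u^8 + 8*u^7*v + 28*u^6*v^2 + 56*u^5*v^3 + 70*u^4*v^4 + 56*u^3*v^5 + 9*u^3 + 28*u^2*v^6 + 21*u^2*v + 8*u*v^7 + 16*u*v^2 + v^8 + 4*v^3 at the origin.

D_9

The Hessian of f at 0 has rank 0. Corank 2; j^3 = (u + v)*(3*u + 2*v)^2 has shape L^2 M (L != M), so D-series; mu = 9 gives D_9.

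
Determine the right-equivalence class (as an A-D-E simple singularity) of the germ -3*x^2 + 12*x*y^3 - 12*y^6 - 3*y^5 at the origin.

The Hessian of f at 0 has rank 1. Corank 1: A-series; mu = 4 gives A_4.

A4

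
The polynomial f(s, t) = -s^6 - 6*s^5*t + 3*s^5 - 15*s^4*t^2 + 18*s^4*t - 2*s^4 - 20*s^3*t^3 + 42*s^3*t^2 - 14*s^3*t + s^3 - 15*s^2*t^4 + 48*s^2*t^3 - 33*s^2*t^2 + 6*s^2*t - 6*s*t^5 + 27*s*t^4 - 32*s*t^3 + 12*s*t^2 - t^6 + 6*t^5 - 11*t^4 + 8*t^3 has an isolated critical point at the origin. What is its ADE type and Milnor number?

The Hessian of f at 0 has rank 0. Corank 2; j^3 = (s + 2*t)^3 is a perfect cube, so E-series; the 4-jet and mu = 6 give E_6.

Type E6, Milnor number mu = 6.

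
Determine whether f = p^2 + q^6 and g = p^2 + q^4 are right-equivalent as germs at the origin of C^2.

The Hessian of f at 0 is [[2, 0], [0, 0]] with rank 1, so corank 1. A Groebner basis of the Jacobian ideal J(f) in C{p,q} is {q^5, p}; counting standard monomials gives mu = 5. Corank 1: A-series; mu = 5 gives A_5. The Hessian of g at 0 is [[2, 0], [0, 0]] with rank 1, so corank 1. A Groebner basis of the Jacobian ideal J(g) in C{p,q} is {q^3, p}; counting standard monomials gives mu = 3. Corank 1: A-series; mu = 3 gives A_3. f is A_5 but g is A_3, hence not right-equivalent.

No.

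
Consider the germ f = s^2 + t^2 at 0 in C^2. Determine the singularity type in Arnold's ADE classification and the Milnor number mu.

Type A1, Milnor number mu = 1.

The Hessian of f at 0 has rank 2. Corank 0: nondegenerate Morse point, so A_1.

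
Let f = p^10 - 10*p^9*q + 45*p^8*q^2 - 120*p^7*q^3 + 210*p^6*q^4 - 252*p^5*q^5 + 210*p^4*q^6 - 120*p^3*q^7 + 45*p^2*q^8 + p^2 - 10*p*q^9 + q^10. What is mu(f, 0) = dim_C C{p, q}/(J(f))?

9

The Hessian of f at 0 is [[2, 0], [0, 0]] with rank 1, so corank 1. A Groebner basis of the Jacobian ideal J(f) in C{p,q} is {q^9, p}; counting standard monomials gives mu = 9. Corank 1: A-series; mu = 9 gives A_9.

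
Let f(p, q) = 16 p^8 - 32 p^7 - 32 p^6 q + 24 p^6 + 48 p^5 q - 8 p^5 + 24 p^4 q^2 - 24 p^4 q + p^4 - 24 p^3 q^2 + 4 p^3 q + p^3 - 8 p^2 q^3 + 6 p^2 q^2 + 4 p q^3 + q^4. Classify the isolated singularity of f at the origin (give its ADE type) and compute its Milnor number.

Type E_6, Milnor number mu = 6.

The Hessian of f at 0 is [[0, 0], [0, 0]] with rank 0, so corank 2. A Groebner basis of the Jacobian ideal J(f) in C{p,q} is {q^4, p*q^2 + q^3/3, p^2}; counting standard monomials gives mu = 6. Corank 2; j^3 = p^3 is a perfect cube, so E-series; the 4-jet and mu = 6 give E_6.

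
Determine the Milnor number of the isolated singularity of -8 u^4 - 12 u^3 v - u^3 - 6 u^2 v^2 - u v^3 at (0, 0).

The Hessian of f at 0 is [[0, 0], [0, 0]] with rank 0, so corank 2. A Groebner basis of the Jacobian ideal J(f) in C{u,v} is {3*u^2/4 + v^4 + v^3/4, u^3, u^2*v - u^2/4 - v^3/12, u^2 + u*v^2 + v^3/3}; counting standard monomials gives mu = 7. Corank 2; j^3 = -u^3 is a perfect cube, so E-series; the 4-jet and mu = 7 give E_7.

7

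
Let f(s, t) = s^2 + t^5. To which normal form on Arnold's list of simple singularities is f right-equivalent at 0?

A_{4}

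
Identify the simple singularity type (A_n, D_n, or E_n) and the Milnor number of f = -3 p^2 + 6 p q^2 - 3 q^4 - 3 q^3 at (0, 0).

Type A2, Milnor number mu = 2.

The Hessian of f at 0 has rank 1. Corank 1: A-series; mu = 2 gives A_2.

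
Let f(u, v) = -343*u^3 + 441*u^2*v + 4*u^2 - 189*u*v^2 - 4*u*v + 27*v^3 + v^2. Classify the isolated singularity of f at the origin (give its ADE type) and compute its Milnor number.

Type A_{2}, Milnor number mu = 2.

The Hessian of f at 0 is [[8, -4], [-4, 2]] with rank 1, so corank 1. A Groebner basis of the Jacobian ideal J(f) in C{u,v} is {v^2, u - v/2}; counting standard monomials gives mu = 2. Corank 1: A-series; mu = 2 gives A_2.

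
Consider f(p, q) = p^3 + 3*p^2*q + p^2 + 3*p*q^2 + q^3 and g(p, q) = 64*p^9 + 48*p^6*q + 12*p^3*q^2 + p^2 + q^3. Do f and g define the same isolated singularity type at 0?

Yes.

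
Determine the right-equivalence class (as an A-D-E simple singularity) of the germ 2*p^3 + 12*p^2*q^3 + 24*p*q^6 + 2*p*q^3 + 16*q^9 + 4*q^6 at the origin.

The Hessian of f at 0 has rank 0. Corank 2; j^3 = 2*p^3 is a perfect cube, so E-series; the 4-jet and mu = 7 give E_7.

E_7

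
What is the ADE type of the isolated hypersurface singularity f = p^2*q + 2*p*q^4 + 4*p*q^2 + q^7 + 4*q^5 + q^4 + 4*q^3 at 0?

D5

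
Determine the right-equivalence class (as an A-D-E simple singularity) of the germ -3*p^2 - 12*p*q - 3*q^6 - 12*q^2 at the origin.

A5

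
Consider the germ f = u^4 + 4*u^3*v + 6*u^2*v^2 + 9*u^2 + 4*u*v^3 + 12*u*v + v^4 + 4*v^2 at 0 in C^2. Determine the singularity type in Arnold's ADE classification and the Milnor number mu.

The Hessian of f at 0 has rank 1. Corank 1: A-series; mu = 3 gives A_3.

Type A3, Milnor number mu = 3.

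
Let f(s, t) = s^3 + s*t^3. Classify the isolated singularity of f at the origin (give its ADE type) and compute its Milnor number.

Type E7, Milnor number mu = 7.

The Hessian of f at 0 has rank 0. Corank 2; j^3 = s^3 is a perfect cube, so E-series; the 4-jet and mu = 7 give E_7.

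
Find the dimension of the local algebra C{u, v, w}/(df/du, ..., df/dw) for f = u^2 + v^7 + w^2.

6

The Hessian of f at 0 is [[2, 0, 0], [0, 0, 0], [0, 0, 2]] with rank 2, so corank 1. A Groebner basis of the Jacobian ideal J(f) in C{u,v,w} is {v^6, u, w}; counting standard monomials gives mu = 6. Corank 1: A-series; mu = 6 gives A_6.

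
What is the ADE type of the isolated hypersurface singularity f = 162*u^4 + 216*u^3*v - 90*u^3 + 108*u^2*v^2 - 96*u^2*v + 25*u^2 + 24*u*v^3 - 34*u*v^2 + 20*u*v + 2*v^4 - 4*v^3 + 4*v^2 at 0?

A_{3}

The Hessian of f at 0 has rank 1. Corank 1: A-series; mu = 3 gives A_3.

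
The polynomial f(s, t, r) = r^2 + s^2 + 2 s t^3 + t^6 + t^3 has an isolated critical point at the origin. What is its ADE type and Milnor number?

Type A2, Milnor number mu = 2.

The Hessian of f at 0 has rank 2. Corank 1: A-series; mu = 2 gives A_2.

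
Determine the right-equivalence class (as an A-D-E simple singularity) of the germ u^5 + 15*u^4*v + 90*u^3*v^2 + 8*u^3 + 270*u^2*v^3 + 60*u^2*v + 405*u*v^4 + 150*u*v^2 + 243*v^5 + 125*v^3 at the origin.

E_{8}

The Hessian of f at 0 has rank 0. Corank 2; j^3 = (2*u + 5*v)^3 is a perfect cube, so E-series; the 5-jet and mu = 8 give E_8.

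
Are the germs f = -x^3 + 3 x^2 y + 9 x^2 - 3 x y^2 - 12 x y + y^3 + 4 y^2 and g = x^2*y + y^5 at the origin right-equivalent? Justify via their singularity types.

No.

The Hessian of f at 0 is [[18, -12], [-12, 8]] with rank 1, so corank 1. A Groebner basis of the Jacobian ideal J(f) in C{x,y} is {y^2, x - 2*y/3}; counting standard monomials gives mu = 2. Corank 1: A-series; mu = 2 gives A_2. The Hessian of g at 0 is [[0, 0], [0, 0]] with rank 0, so corank 2. A Groebner basis of the Jacobian ideal J(g) in C{x,y} is {x^2/5 + y^4, x^3, x*y}; counting standard monomials gives mu = 6. Corank 2; j^3 = x^2*y has shape L^2 M (L != M), so D-series; mu = 6 gives D_6. f is A_2 but g is D_6, hence not right-equivalent.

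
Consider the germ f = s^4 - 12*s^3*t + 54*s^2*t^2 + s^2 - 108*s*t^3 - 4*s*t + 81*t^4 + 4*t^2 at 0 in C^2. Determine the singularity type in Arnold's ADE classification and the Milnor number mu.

The Hessian of f at 0 is [[2, -4], [-4, 8]] with rank 1, so corank 1. A Groebner basis of the Jacobian ideal J(f) in C{s,t} is {t^3, s - 2*t}; counting standard monomials gives mu = 3. Corank 1: A-series; mu = 3 gives A_3.

Type A_3, Milnor number mu = 3.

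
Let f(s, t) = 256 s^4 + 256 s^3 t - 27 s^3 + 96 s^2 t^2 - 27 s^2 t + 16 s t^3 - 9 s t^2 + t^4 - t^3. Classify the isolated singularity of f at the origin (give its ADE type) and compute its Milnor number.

Type E_{6}, Milnor number mu = 6.

The Hessian of f at 0 has rank 0. Corank 2; j^3 = -(3*s + t)^3 is a perfect cube, so E-series; the 4-jet and mu = 6 give E_6.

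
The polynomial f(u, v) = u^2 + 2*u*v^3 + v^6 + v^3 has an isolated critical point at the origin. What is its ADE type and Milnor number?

Type A_{2}, Milnor number mu = 2.

The Hessian of f at 0 is [[2, 0], [0, 0]] with rank 1, so corank 1. A Groebner basis of the Jacobian ideal J(f) in C{u,v} is {v^2, u}; counting standard monomials gives mu = 2. Corank 1: A-series; mu = 2 gives A_2.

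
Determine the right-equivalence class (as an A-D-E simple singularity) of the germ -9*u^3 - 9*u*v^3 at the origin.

The Hessian of f at 0 is [[0, 0], [0, 0]] with rank 0, so corank 2. A Groebner basis of the Jacobian ideal J(f) in C{u,v} is {u^3, u*v^2, 3*u^2 + v^3}; counting standard monomials gives mu = 7. Corank 2; j^3 = -9*u^3 is a perfect cube, so E-series; the 4-jet and mu = 7 give E_7.

E_7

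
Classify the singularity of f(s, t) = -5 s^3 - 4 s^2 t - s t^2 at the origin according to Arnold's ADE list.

The Hessian of f at 0 has rank 0. Corank 2; j^3 = -s*(5*s^2 + 4*s*t + t^2) splits into three distinct lines over C (the quadratic factor has nonzero discriminant), so D_4.

D_4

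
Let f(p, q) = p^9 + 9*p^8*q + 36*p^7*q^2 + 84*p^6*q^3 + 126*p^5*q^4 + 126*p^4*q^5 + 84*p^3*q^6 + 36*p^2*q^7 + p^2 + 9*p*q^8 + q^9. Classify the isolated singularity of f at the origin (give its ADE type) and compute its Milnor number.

Type A_8, Milnor number mu = 8.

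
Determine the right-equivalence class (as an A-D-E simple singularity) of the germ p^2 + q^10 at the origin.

The Hessian of f at 0 has rank 1. Corank 1: A-series; mu = 9 gives A_9.

A_{9}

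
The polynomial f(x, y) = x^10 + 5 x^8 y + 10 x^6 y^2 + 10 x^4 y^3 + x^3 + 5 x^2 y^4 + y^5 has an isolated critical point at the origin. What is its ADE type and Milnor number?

Type E_{8}, Milnor number mu = 8.

The Hessian of f at 0 is [[0, 0], [0, 0]] with rank 0, so corank 2. A Groebner basis of the Jacobian ideal J(f) in C{x,y} is {y^4, x^2}; counting standard monomials gives mu = 8. Corank 2; j^3 = x^3 is a perfect cube, so E-series; the 5-jet and mu = 8 give E_8.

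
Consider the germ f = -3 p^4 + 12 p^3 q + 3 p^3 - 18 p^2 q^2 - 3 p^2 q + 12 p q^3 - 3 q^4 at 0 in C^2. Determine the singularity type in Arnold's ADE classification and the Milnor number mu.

Type D_5, Milnor number mu = 5.

The Hessian of f at 0 has rank 0. Corank 2; j^3 = 3*p^2*(p - q) has shape L^2 M (L != M), so D-series; mu = 5 gives D_5.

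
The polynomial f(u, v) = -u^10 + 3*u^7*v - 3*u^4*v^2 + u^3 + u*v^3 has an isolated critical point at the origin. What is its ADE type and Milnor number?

Type E7, Milnor number mu = 7.

The Hessian of f at 0 has rank 0. Corank 2; j^3 = u^3 is a perfect cube, so E-series; the 4-jet and mu = 7 give E_7.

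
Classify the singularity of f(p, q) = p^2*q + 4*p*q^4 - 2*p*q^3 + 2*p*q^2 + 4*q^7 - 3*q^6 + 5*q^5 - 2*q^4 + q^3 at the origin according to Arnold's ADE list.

The Hessian of f at 0 has rank 0. Corank 2; j^3 = q*(p + q)^2 has shape L^2 M (L != M), so D-series; mu = 7 gives D_7.

D7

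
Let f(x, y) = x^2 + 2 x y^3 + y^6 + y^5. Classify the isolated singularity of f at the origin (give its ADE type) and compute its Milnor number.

Type A_{4}, Milnor number mu = 4.

The Hessian of f at 0 has rank 1. Corank 1: A-series; mu = 4 gives A_4.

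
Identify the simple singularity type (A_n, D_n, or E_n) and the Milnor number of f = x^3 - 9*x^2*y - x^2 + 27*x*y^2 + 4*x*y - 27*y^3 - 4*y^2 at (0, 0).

The Hessian of f at 0 is [[-2, 4], [4, -8]] with rank 1, so corank 1. A Groebner basis of the Jacobian ideal J(f) in C{x,y} is {y^2, x - 2*y}; counting standard monomials gives mu = 2. Corank 1: A-series; mu = 2 gives A_2.

Type A2, Milnor number mu = 2.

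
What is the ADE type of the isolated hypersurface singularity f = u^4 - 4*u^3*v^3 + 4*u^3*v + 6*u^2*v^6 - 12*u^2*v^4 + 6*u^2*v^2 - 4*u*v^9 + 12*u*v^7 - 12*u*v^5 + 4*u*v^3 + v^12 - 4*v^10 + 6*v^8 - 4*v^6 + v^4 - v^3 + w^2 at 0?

E_6

The Hessian of f at 0 has rank 1. Corank 2; j^3 = -v^3 is a perfect cube, so E-series; the 4-jet and mu = 6 give E_6.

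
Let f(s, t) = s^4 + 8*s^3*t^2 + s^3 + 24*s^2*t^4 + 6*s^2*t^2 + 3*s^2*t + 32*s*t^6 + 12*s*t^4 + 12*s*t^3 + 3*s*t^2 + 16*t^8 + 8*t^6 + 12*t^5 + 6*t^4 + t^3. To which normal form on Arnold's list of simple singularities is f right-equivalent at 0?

The Hessian of f at 0 is [[0, 0], [0, 0]] with rank 0, so corank 2. A Groebner basis of the Jacobian ideal J(f) in C{s,t} is {s^3, s^2*t + s^2/4 + s*t/2 + t^2/4, -s^2/2 + s*t^2 - s*t - t^2/2, 3*s^2/4 + 3*s*t/2 + t^3 + 3*t^2/4}; counting standard monomials gives mu = 6. Corank 2; j^3 = (s + t)^3 is a perfect cube, so E-series; the 4-jet and mu = 6 give E_6.

E_6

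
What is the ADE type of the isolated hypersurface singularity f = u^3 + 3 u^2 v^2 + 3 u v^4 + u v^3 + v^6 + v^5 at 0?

E_7

The Hessian of f at 0 is [[0, 0], [0, 0]] with rank 0, so corank 2. A Groebner basis of the Jacobian ideal J(f) in C{u,v} is {-u^2 + v^4 - v^3/3, u^3, u^2*v + u^2/3 + v^3/9, u^2 + u*v^2 + v^3/3}; counting standard monomials gives mu = 7. Corank 2; j^3 = u^3 is a perfect cube, so E-series; the 4-jet and mu = 7 give E_7.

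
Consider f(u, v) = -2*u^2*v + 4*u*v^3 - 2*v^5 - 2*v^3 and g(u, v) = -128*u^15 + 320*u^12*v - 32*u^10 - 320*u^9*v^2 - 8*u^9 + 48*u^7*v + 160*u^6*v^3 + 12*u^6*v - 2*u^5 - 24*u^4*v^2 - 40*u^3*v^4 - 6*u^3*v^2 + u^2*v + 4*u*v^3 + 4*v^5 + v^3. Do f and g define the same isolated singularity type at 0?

The Hessian of f at 0 has rank 0. Corank 2; j^3 = -2*v*(u^2 + v^2) splits into three distinct lines over C (the quadratic factor has nonzero discriminant), so D_4. The Hessian of g at 0 has rank 0. Corank 2; j^3 = v*(u^2 + v^2) splits into three distinct lines over C (the quadratic factor has nonzero discriminant), so D_4. Both have type D_4, hence right-equivalent.

Yes.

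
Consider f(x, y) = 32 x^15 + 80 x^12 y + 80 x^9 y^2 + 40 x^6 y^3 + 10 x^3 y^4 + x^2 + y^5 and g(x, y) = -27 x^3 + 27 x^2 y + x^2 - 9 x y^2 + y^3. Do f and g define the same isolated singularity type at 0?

No.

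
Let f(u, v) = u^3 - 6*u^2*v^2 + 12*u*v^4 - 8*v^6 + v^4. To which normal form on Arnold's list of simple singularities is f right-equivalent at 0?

E_{6}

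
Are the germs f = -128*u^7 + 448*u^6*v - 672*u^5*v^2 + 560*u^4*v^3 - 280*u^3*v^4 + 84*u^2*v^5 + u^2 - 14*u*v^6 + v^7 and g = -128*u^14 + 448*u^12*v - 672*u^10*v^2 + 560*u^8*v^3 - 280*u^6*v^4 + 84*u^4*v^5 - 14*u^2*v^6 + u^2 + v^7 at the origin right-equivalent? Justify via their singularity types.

Yes.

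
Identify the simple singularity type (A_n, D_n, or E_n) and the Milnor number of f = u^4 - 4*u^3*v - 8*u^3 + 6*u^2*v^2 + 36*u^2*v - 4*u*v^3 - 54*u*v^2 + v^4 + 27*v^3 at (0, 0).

Type E6, Milnor number mu = 6.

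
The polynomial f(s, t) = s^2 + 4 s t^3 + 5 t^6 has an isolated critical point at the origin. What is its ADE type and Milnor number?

Type A_5, Milnor number mu = 5.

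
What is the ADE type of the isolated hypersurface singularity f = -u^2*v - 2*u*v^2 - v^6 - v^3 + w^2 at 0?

D_7

The Hessian of f at 0 has rank 1. Corank 2; j^3 = -v*(u + v)^2 has shape L^2 M (L != M), so D-series; mu = 7 gives D_7.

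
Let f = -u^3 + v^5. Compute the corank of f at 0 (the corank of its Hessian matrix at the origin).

2

Hessian at 0 has rank 0.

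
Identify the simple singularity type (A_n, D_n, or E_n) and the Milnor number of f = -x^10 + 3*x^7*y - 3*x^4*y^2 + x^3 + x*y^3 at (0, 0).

Type E_7, Milnor number mu = 7.

The Hessian of f at 0 is [[0, 0], [0, 0]] with rank 0, so corank 2. A Groebner basis of the Jacobian ideal J(f) in C{x,y} is {x^3, x*y^2, 3*x^2 + y^3}; counting standard monomials gives mu = 7. Corank 2; j^3 = x^3 is a perfect cube, so E-series; the 4-jet and mu = 7 give E_7.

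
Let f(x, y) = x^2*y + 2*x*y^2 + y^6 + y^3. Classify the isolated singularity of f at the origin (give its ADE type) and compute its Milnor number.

The Hessian of f at 0 has rank 0. Corank 2; j^3 = y*(x + y)^2 has shape L^2 M (L != M), so D-series; mu = 7 gives D_7.

Type D7, Milnor number mu = 7.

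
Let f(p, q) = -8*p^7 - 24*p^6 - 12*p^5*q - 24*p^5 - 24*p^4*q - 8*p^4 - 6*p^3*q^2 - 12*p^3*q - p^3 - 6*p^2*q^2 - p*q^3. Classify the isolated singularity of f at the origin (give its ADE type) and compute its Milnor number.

Type E_{7}, Milnor number mu = 7.

The Hessian of f at 0 has rank 0. Corank 2; j^3 = -p^3 is a perfect cube, so E-series; the 4-jet and mu = 7 give E_7.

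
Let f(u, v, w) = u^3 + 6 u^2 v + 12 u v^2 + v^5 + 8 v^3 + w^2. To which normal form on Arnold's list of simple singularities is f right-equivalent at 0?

E_{8}

The Hessian of f at 0 has rank 1. Corank 2; j^3 = (u + 2*v)^3 is a perfect cube, so E-series; the 5-jet and mu = 8 give E_8.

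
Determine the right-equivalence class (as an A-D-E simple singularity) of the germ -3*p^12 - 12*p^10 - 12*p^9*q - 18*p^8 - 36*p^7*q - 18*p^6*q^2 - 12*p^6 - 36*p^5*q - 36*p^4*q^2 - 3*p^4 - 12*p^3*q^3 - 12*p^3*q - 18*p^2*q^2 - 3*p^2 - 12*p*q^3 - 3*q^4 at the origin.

A_{3}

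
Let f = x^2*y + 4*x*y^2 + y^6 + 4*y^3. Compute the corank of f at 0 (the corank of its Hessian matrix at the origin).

The Hessian at 0 is [[0, 0], [0, 0]] of rank 0; hence corank 2.

2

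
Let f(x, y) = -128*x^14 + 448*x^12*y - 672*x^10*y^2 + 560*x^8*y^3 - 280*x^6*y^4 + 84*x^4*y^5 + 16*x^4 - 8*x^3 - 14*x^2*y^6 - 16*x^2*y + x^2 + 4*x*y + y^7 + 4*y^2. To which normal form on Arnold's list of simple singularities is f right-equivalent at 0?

A_{6}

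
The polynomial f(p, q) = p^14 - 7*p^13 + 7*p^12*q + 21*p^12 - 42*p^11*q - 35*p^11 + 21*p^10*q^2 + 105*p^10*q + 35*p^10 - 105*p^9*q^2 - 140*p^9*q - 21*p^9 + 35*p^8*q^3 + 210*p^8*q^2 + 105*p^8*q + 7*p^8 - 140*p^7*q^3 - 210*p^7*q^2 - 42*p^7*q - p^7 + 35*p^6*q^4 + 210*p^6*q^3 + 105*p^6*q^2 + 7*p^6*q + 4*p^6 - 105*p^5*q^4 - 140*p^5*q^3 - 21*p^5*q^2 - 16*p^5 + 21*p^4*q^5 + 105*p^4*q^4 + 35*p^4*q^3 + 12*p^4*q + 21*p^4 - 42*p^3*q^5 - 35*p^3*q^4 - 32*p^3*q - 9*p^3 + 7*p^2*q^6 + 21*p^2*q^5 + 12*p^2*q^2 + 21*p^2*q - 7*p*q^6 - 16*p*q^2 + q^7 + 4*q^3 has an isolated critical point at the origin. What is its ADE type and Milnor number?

Type D8, Milnor number mu = 8.

The Hessian of f at 0 is [[0, 0], [0, 0]] with rank 0, so corank 2. A Groebner basis of the Jacobian ideal J(f) in C{p,q} is {-109107*p^2/19408 + p*q^3 - 56997*p*q^2/4852 + 389205*p*q/19408 + 4986*q^3/1213 - 105489*q^2/9704, -513945*p^2/19408 - 392175*p*q^2/9704 + 1665279*p*q/19408 + q^4 + 58131*q^3/4852 - 440883*q^2/9704, p^3 - 2103*p^2/1213 - 252*p*q^2/1213 + 1969*p*q/1213 + 56*q^3/1213 - 378*q^2/1213, p^2*q - 567*p^2/2426 - 252*p*q^2/1213 - 2127*p*q/2426 + 56*q^3/1213 + 835*q^2/1213}; counting standard monomials gives mu = 8. Corank 2; j^3 = -(p - q)*(3*p - 2*q)^2 has shape L^2 M (L != M), so D-series; mu = 8 gives D_8.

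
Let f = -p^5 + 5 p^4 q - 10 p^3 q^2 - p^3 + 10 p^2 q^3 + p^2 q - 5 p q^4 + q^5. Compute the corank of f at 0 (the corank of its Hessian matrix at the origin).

Hessian at 0 has rank 0.

2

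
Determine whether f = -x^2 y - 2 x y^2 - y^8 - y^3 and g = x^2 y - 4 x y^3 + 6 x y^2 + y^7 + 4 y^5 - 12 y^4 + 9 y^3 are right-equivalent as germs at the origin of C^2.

No.

The Hessian of f at 0 has rank 0. Corank 2; j^3 = -y*(x + y)^2 has shape L^2 M (L != M), so D-series; mu = 9 gives D_9. The Hessian of g at 0 has rank 0. Corank 2; j^3 = y*(x + 3*y)^2 has shape L^2 M (L != M), so D-series; mu = 8 gives D_8. f is D_9 but g is D_8, hence not right-equivalent.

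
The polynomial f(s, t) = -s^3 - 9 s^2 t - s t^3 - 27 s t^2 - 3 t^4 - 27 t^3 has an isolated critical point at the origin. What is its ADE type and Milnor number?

The Hessian of f at 0 has rank 0. Corank 2; j^3 = -(s + 3*t)^3 is a perfect cube, so E-series; the 4-jet and mu = 7 give E_7.

Type E7, Milnor number mu = 7.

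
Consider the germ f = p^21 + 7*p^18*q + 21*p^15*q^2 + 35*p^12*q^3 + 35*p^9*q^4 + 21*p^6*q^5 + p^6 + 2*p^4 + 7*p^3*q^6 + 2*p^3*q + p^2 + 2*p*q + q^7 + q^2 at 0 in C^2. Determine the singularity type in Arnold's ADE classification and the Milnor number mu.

Type A_6, Milnor number mu = 6.

The Hessian of f at 0 has rank 1. Corank 1: A-series; mu = 6 gives A_6.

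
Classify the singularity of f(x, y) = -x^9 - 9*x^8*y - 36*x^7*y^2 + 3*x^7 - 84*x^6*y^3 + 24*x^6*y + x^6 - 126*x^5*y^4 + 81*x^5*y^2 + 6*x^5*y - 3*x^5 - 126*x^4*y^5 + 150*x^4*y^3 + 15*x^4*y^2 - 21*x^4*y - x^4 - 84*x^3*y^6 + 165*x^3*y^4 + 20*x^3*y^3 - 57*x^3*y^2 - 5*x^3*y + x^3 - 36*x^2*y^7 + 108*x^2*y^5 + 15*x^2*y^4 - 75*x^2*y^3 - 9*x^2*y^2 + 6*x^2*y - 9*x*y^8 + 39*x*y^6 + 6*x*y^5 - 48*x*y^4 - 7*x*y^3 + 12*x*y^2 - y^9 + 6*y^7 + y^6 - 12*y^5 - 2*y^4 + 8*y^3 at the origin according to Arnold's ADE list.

E_7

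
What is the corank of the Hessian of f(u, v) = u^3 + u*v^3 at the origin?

Hessian at 0 has rank 0.

2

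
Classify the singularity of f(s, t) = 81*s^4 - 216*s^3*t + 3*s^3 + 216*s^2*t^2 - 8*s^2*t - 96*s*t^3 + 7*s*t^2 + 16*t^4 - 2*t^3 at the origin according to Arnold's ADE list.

The Hessian of f at 0 has rank 0. Corank 2; j^3 = (s - t)^2*(3*s - 2*t) has shape L^2 M (L != M), so D-series; mu = 5 gives D_5.

D_{5}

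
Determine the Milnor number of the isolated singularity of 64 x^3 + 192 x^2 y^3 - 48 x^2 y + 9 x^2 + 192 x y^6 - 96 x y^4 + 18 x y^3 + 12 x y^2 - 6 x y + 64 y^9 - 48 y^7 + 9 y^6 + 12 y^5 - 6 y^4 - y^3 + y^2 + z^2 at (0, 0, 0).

The Hessian of f at 0 has rank 2. Corank 1: A-series; mu = 2 gives A_2.

2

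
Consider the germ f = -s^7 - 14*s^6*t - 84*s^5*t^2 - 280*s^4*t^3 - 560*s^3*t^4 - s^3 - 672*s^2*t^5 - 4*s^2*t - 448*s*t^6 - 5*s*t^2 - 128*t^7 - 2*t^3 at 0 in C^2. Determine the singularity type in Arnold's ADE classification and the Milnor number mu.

The Hessian of f at 0 is [[0, 0], [0, 0]] with rank 0, so corank 2. A Groebner basis of the Jacobian ideal J(f) in C{s,t} is {-s*t/7 + t^6 - t^2/7, s*t^2 + t^3, s^2 + 3*s*t + 2*t^2}; counting standard monomials gives mu = 8. Corank 2; j^3 = -(s + t)^2*(s + 2*t) has shape L^2 M (L != M), so D-series; mu = 8 gives D_8.

Type D8, Milnor number mu = 8.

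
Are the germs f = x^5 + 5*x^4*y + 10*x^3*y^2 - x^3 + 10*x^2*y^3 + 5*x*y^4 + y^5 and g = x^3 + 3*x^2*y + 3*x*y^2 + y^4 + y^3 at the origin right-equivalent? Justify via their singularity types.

The Hessian of f at 0 is [[0, 0], [0, 0]] with rank 0, so corank 2. A Groebner basis of the Jacobian ideal J(f) in C{x,y} is {y^5, x*y^3 + y^4/4, x^2}; counting standard monomials gives mu = 8. Corank 2; j^3 = -x^3 is a perfect cube, so E-series; the 5-jet and mu = 8 give E_8. The Hessian of g at 0 is [[0, 0], [0, 0]] with rank 0, so corank 2. A Groebner basis of the Jacobian ideal J(g) in C{x,y} is {y^3, x^2 + 2*x*y + y^2}; counting standard monomials gives mu = 6. Corank 2; j^3 = (x + y)^3 is a perfect cube, so E-series; the 4-jet and mu = 6 give E_6. f is E_8 but g is E_6, hence not right-equivalent.

No.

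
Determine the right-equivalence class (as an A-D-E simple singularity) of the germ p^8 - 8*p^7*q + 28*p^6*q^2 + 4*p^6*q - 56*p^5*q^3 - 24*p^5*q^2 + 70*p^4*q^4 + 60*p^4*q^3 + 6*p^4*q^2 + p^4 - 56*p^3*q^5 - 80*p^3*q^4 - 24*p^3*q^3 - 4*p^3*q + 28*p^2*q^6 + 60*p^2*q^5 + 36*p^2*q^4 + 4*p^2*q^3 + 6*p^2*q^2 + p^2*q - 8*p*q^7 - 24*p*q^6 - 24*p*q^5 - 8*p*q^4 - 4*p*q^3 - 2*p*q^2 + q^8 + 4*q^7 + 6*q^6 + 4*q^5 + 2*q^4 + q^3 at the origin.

The Hessian of f at 0 is [[0, 0], [0, 0]] with rank 0, so corank 2. A Groebner basis of the Jacobian ideal J(f) in C{p,q} is {p^3 + p^2/4 - q^2/4, p^2/4 + q^3 - q^2/4, p*q - q^2}; counting standard monomials gives mu = 5. Corank 2; j^3 = q*(p - q)^2 has shape L^2 M (L != M), so D-series; mu = 5 gives D_5.

D_5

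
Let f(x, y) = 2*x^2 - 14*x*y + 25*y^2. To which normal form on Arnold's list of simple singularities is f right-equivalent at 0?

A1

The Hessian of f at 0 has rank 2. Corank 0: nondegenerate Morse point, so A_1.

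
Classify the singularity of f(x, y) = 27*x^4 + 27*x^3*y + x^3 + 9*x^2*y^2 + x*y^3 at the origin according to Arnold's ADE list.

E_7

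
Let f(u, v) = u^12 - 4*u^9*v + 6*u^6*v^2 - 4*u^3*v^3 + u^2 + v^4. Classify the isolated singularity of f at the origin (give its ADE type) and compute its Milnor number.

Type A_{3}, Milnor number mu = 3.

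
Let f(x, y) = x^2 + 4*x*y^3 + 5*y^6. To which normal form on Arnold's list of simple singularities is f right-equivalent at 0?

The Hessian of f at 0 has rank 1. Corank 1: A-series; mu = 5 gives A_5.

A_5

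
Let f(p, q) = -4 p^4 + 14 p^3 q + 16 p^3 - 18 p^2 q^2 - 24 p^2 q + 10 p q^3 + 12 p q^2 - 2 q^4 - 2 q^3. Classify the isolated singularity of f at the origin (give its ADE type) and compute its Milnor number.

Type E_7, Milnor number mu = 7.

The Hessian of f at 0 has rank 0. Corank 2; j^3 = 2*(2*p - q)^3 is a perfect cube, so E-series; the 4-jet and mu = 7 give E_7.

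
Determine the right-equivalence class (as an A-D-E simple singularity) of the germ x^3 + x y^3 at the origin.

The Hessian of f at 0 has rank 0. Corank 2; j^3 = x^3 is a perfect cube, so E-series; the 4-jet and mu = 7 give E_7.

E7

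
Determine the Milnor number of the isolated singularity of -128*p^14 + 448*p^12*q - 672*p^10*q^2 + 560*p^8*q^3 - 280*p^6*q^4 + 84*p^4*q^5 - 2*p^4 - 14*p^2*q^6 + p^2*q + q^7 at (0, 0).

The Hessian of f at 0 is [[0, 0], [0, 0]] with rank 0, so corank 2. A Groebner basis of the Jacobian ideal J(f) in C{p,q} is {p^2/7 + q^6, p^3, p*q}; counting standard monomials gives mu = 8. Corank 2; j^3 = p^2*q has shape L^2 M (L != M), so D-series; mu = 8 gives D_8.

8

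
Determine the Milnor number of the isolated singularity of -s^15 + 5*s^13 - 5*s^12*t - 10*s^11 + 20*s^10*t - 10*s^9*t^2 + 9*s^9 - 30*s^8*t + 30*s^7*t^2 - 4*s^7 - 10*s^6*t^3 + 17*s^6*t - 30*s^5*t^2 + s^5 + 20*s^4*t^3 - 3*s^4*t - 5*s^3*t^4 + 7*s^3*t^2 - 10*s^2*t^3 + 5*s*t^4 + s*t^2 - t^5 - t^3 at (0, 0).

6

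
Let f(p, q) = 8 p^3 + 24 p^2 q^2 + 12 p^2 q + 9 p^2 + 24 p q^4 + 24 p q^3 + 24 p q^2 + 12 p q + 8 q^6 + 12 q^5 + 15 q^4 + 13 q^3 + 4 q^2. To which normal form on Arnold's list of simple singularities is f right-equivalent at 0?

A_2

The Hessian of f at 0 has rank 1. Corank 1: A-series; mu = 2 gives A_2.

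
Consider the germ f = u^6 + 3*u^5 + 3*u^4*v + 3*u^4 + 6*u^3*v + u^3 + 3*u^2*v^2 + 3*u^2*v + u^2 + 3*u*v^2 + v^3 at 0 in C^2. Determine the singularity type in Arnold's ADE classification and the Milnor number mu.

Type A2, Milnor number mu = 2.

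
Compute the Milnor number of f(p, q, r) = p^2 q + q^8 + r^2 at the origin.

The Hessian of f at 0 is [[0, 0, 0], [0, 0, 0], [0, 0, 2]] with rank 1, so corank 2. A Groebner basis of the Jacobian ideal J(f) in C{p,q,r} is {p^2/8 + q^7, p^3, p*q, r}; counting standard monomials gives mu = 9. Corank 2; j^3 = p^2*q has shape L^2 M (L != M), so D-series; mu = 9 gives D_9.

9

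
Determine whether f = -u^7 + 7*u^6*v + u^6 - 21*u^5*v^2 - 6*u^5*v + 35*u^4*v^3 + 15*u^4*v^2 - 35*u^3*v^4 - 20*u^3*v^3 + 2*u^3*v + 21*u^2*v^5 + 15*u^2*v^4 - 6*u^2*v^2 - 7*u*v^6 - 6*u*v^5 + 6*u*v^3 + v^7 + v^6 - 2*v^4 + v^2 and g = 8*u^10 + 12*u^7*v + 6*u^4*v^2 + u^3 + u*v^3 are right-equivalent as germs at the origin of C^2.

No.

The Hessian of f at 0 is [[0, 0], [0, 2]] with rank 1, so corank 1. A Groebner basis of the Jacobian ideal J(f) in C{u,v} is {u^3 - 3*u^2*v + v, v^2}; counting standard monomials gives mu = 6. Corank 1: A-series; mu = 6 gives A_6. The Hessian of g at 0 is [[0, 0], [0, 0]] with rank 0, so corank 2. A Groebner basis of the Jacobian ideal J(g) in C{u,v} is {u^3, u*v^2, 3*u^2 + v^3}; counting standard monomials gives mu = 7. Corank 2; j^3 = u^3 is a perfect cube, so E-series; the 4-jet and mu = 7 give E_7. f is A_6 but g is E_7, hence not right-equivalent.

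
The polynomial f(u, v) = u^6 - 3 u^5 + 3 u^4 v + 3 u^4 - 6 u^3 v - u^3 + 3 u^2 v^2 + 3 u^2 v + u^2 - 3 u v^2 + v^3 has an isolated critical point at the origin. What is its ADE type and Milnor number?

Type A2, Milnor number mu = 2.

The Hessian of f at 0 has rank 1. Corank 1: A-series; mu = 2 gives A_2.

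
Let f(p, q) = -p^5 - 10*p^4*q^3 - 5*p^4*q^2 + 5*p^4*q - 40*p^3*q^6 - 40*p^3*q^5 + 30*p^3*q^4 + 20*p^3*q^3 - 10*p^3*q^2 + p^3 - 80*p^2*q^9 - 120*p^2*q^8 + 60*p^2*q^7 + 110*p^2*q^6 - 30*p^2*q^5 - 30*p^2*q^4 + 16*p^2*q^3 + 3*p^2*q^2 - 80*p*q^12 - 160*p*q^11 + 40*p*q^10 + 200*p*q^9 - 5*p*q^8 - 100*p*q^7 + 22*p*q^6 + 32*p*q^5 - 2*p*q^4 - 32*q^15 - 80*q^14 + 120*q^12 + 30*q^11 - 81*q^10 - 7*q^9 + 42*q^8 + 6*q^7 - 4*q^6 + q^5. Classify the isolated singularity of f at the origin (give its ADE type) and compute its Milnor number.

Type E_{8}, Milnor number mu = 8.

The Hessian of f at 0 has rank 0. Corank 2; j^3 = p^3 is a perfect cube, so E-series; the 5-jet and mu = 8 give E_8.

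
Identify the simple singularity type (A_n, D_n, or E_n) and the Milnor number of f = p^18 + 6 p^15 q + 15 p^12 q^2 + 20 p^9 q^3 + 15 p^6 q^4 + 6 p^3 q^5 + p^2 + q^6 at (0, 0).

Type A5, Milnor number mu = 5.

The Hessian of f at 0 has rank 1. Corank 1: A-series; mu = 5 gives A_5.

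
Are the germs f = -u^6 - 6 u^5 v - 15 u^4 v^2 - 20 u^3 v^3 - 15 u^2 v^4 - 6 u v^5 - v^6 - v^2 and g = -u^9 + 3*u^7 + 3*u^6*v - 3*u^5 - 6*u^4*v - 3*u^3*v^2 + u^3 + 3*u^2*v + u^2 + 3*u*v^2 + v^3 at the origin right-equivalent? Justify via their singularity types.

No.

The Hessian of f at 0 is [[0, 0], [0, -2]] with rank 1, so corank 1. A Groebner basis of the Jacobian ideal J(f) in C{u,v} is {u^5, v}; counting standard monomials gives mu = 5. Corank 1: A-series; mu = 5 gives A_5. The Hessian of g at 0 is [[2, 0], [0, 0]] with rank 1, so corank 1. A Groebner basis of the Jacobian ideal J(g) in C{u,v} is {v^2, u}; counting standard monomials gives mu = 2. Corank 1: A-series; mu = 2 gives A_2. f is A_5 but g is A_2, hence not right-equivalent.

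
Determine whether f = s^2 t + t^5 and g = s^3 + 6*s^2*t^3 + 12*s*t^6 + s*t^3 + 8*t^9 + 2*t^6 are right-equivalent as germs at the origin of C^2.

No.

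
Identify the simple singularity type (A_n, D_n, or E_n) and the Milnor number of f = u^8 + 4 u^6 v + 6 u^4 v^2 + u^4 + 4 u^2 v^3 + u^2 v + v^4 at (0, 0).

The Hessian of f at 0 is [[0, 0], [0, 0]] with rank 0, so corank 2. A Groebner basis of the Jacobian ideal J(f) in C{u,v} is {u^3, u^2/4 + v^3, u*v}; counting standard monomials gives mu = 5. Corank 2; j^3 = u^2*v has shape L^2 M (L != M), so D-series; mu = 5 gives D_5.

Type D5, Milnor number mu = 5.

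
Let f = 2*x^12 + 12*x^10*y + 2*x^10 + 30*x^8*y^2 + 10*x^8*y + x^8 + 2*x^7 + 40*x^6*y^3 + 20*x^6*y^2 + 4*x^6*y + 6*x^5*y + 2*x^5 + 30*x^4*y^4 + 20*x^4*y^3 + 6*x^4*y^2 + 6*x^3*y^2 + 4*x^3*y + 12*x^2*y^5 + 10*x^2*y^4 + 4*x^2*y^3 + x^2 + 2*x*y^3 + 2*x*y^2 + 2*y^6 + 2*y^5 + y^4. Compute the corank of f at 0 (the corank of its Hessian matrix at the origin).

1

Hessian at 0 has rank 1.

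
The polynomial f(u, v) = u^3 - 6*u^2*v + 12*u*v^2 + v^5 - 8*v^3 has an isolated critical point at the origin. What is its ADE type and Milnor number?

Type E_8, Milnor number mu = 8.

The Hessian of f at 0 is [[0, 0], [0, 0]] with rank 0, so corank 2. A Groebner basis of the Jacobian ideal J(f) in C{u,v} is {v^4, u^2 - 4*u*v + 4*v^2}; counting standard monomials gives mu = 8. Corank 2; j^3 = (u - 2*v)^3 is a perfect cube, so E-series; the 5-jet and mu = 8 give E_8.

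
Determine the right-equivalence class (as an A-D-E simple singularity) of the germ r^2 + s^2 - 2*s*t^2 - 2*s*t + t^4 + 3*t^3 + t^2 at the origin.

A_2

The Hessian of f at 0 is [[2, -2, 0], [-2, 2, 0], [0, 0, 2]] with rank 2, so corank 1. A Groebner basis of the Jacobian ideal J(f) in C{s,t,r} is {t^2, s - t, r}; counting standard monomials gives mu = 2. Corank 1: A-series; mu = 2 gives A_2.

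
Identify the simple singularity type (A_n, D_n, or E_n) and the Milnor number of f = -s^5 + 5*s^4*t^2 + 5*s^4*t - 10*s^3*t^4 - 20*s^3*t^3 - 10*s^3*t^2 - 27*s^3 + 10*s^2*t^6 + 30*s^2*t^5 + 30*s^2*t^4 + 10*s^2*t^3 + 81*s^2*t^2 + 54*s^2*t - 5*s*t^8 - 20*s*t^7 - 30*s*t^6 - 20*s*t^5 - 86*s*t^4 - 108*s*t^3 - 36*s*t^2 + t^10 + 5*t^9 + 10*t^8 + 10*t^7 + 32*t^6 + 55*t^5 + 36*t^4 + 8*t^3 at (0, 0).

The Hessian of f at 0 is [[0, 0], [0, 0]] with rank 0, so corank 2. A Groebner basis of the Jacobian ideal J(f) in C{s,t} is {3*s^2/4 + s*t^3 - 3*s*t^2/2 - s*t + t^3 + t^2/3, s^2 - 2*s*t^2 - 4*s*t/3 + t^4 + 4*t^3/3 + 4*t^2/9, s^3 + s^2/3 - 2*s*t^2 - 4*s*t/9 + 28*t^3/27 + 4*t^2/27, s^2*t + s^2/6 - 5*s*t^2/3 - 2*s*t/9 + 2*t^3/3 + 2*t^2/27}; counting standard monomials gives mu = 8. Corank 2; j^3 = -(3*s - 2*t)^3 is a perfect cube, so E-series; the 5-jet and mu = 8 give E_8.

Type E_{8}, Milnor number mu = 8.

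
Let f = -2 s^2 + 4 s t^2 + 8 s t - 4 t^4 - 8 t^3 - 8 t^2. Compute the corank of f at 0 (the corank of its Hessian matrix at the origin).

Hessian at 0 has rank 1.

1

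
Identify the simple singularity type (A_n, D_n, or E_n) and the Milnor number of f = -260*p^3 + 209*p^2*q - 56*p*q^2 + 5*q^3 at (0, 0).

The Hessian of f at 0 is [[0, 0], [0, 0]] with rank 0, so corank 2. A Groebner basis of the Jacobian ideal J(f) in C{p,q} is {q^3, p^2 - q^2, p*q - 2*q^2}; counting standard monomials gives mu = 4. Corank 2; j^3 = -(4*p - q)*(65*p^2 - 36*p*q + 5*q^2) splits into three distinct lines over C (the quadratic factor has nonzero discriminant), so D_4.

Type D_4, Milnor number mu = 4.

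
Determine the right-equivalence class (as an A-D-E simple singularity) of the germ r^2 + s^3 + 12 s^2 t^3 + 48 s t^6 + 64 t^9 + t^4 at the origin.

E6

The Hessian of f at 0 has rank 1. Corank 2; j^3 = s^3 is a perfect cube, so E-series; the 4-jet and mu = 6 give E_6.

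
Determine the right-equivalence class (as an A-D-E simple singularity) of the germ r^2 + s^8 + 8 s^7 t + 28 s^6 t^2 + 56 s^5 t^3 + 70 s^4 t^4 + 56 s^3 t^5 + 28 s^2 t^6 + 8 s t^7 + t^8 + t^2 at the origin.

A_7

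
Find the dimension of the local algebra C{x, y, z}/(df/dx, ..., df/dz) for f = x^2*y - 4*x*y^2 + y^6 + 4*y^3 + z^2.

7

The Hessian of f at 0 has rank 1. Corank 2; j^3 = y*(x - 2*y)^2 has shape L^2 M (L != M), so D-series; mu = 7 gives D_7.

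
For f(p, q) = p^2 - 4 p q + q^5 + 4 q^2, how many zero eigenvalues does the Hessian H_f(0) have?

1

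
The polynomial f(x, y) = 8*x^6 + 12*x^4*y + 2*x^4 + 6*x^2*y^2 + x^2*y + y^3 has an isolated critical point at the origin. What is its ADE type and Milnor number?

The Hessian of f at 0 is [[0, 0], [0, 0]] with rank 0, so corank 2. A Groebner basis of the Jacobian ideal J(f) in C{x,y} is {y^3, x^2 + 3*y^2, x*y}; counting standard monomials gives mu = 4. Corank 2; j^3 = y*(x^2 + y^2) splits into three distinct lines over C (the quadratic factor has nonzero discriminant), so D_4.

Type D_{4}, Milnor number mu = 4.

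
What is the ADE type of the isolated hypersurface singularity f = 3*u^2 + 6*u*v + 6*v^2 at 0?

A1

The Hessian of f at 0 is [[6, 6], [6, 12]] with rank 2, so corank 0. A Groebner basis of the Jacobian ideal J(f) in C{u,v} is {u, v}; counting standard monomials gives mu = 1. Corank 0: nondegenerate Morse point, so A_1.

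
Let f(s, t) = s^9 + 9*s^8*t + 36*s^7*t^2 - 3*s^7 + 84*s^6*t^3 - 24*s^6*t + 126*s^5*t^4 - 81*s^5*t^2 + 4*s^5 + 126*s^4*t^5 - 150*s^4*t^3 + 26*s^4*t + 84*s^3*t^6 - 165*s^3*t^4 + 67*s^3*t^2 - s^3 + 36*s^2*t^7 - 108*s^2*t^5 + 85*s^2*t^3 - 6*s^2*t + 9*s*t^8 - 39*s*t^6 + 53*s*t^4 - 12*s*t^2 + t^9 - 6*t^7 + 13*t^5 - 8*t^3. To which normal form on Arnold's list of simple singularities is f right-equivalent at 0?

E8

The Hessian of f at 0 is [[0, 0], [0, 0]] with rank 0, so corank 2. A Groebner basis of the Jacobian ideal J(f) in C{s,t} is {-7*s^2/2 + s*t^3 - 14*s*t - 14*t^2, 2*s^2 + 8*s*t + t^4 + 8*t^2, s^3 - 12*s*t^2 - 16*t^3, s^2*t + 4*s*t^2 + 4*t^3}; counting standard monomials gives mu = 8. Corank 2; j^3 = -(s + 2*t)^3 is a perfect cube, so E-series; the 5-jet and mu = 8 give E_8.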